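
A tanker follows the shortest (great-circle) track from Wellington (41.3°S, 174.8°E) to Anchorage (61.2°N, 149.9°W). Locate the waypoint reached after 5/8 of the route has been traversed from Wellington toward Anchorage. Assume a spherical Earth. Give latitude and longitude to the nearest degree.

The haversine formula gives a central angle δ ≈ 1.858 rad (106.4°) between the endpoints.
Interpolate at f = 5/8 with slerp weights a = sin((1−f)δ)/sin δ ≈ 0.669, b = sin(fδ)/sin δ ≈ 0.956.
p = a·p₁ + b·p₂ ≈ (-0.899, -0.185, 0.396); φ = arcsin(p_z) ≈ 23.36°, λ = atan2(p_y, p_x) ≈ -168.34°.

≈ 23°N, 168°W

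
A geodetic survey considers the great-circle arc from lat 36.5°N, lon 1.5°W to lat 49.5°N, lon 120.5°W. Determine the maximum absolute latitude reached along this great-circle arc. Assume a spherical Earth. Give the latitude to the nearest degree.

The great circle lies in the plane with unit normal n̂ = (p₁ × p₂)/|p₁ × p₂|.
Here n̂_z ≈ -0.466; the vertex latitude is φ_max = arccos|n̂_z| ≈ 62.2°.
Check via Clairaut: cos φ_max = |cos φ₁| · sin C = cos(36.5°)·sin(35.4°) ≈ 0.466, again giving ≈ 62.2°.

≈ 62°N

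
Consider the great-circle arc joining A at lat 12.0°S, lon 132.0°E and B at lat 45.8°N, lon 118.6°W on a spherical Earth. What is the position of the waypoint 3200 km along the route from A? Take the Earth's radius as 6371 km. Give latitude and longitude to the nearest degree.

Convert each endpoint to a unit vector on the sphere (x = cos φ cos λ, y = cos φ sin λ, z = sin φ).
The central angle between the endpoints is δ = arccos(p₁·p₂) ≈ 1.956 rad (112.1°). The total great-circle distance is δ·R ≈ 1.956 × 6371 ≈ 12460 km, so the target fraction is f = 3200/12460 ≈ 0.257.
Interpolate at f ≈ 0.257 with slerp weights a = sin((1−f)δ)/sin δ ≈ 1.072, b = sin(fδ)/sin δ ≈ 0.519.
p = a·p₁ + b·p₂ ≈ (-0.875, 0.461, 0.150); φ = arcsin(p_z) ≈ 8.60°, λ = atan2(p_y, p_x) ≈ 152.21°.

≈ lat 9°N, lon 152°E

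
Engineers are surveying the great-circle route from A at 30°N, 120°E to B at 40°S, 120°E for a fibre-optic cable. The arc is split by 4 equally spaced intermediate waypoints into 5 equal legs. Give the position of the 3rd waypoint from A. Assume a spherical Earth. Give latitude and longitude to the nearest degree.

≈ 12°S, 120°E

Write both endpoints as unit vectors p₁, p₂ with components (cos φ cos λ, cos φ sin λ, sin φ).
The central angle between the endpoints is δ = arccos(p₁·p₂) ≈ 1.222 rad (70.0°).
Interpolate at f = 3/5 with slerp weights a = sin((1−f)δ)/sin δ ≈ 0.500, b = sin(fδ)/sin δ ≈ 0.712.
p = a·p₁ + b·p₂ ≈ (-0.489, 0.847, -0.208); φ = arcsin(p_z) ≈ -12.00°, λ = atan2(p_y, p_x) ≈ 120.00°.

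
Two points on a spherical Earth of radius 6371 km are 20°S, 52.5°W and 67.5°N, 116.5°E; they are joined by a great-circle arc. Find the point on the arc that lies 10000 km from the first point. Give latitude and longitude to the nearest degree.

Convert each endpoint to a unit vector on the sphere (x = cos φ cos λ, y = cos φ sin λ, z = sin φ).
The central angle between the endpoints is δ = arccos(p₁·p₂) ≈ 2.304 rad (132.0°). The total great-circle distance is δ·R ≈ 2.304 × 6371 ≈ 14676 km, so the target fraction is f = 10000/14676 ≈ 0.681.
Interpolate at f ≈ 0.681 with slerp weights a = sin((1−f)δ)/sin δ ≈ 0.901, b = sin(fδ)/sin δ ≈ 1.345.
p = a·p₁ + b·p₂ ≈ (0.286, -0.211, 0.935); φ = arcsin(p_z) ≈ 69.19°, λ = atan2(p_y, p_x) ≈ -36.45°.

≈ 69°N, 36°W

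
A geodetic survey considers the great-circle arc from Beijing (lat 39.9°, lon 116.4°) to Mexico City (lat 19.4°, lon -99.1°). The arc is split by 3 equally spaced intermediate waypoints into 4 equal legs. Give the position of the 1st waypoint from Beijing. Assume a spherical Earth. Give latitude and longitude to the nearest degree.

Convert each endpoint to a unit vector on the sphere (x = cos φ cos λ, y = cos φ sin λ, z = sin φ).
The central angle between the endpoints is δ = arccos(p₁·p₂) ≈ 1.956 rad (112.1°).
Interpolate at f = 1/4 with slerp weights a = sin((1−f)δ)/sin δ ≈ 1.073, b = sin(fδ)/sin δ ≈ 0.507.
p = a·p₁ + b·p₂ ≈ (-0.442, 0.265, 0.857); φ = arcsin(p_z) ≈ 58.98°, λ = atan2(p_y, p_x) ≈ 149.01°.

≈ lat 59°, lon 149°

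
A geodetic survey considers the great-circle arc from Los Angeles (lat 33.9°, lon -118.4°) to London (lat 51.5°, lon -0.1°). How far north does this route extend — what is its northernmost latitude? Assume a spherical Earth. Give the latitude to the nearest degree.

The great circle lies in the plane with unit normal n̂ = (p₁ × p₂)/|p₁ × p₂|.
Here n̂_z ≈ +0.464; the vertex latitude is φ_max = arccos|n̂_z| ≈ 62.4°.

≈ 62°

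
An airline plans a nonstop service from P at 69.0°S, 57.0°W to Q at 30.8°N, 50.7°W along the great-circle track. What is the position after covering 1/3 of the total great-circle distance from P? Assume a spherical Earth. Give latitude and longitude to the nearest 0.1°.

≈ 35.8°S, 53.3°W

Convert each endpoint to a unit vector on the sphere (x = cos φ cos λ, y = cos φ sin λ, z = sin φ).
The central angle between the endpoints is δ = arccos(p₁·p₂) ≈ 1.744 rad (99.9°).
Interpolate at f = 1/3 with slerp weights a = sin((1−f)δ)/sin δ ≈ 0.932, b = sin(fδ)/sin δ ≈ 0.557.
p = a·p₁ + b·p₂ ≈ (0.485, -0.651, -0.584); φ = arcsin(p_z) ≈ -35.76°, λ = atan2(p_y, p_x) ≈ -53.29°.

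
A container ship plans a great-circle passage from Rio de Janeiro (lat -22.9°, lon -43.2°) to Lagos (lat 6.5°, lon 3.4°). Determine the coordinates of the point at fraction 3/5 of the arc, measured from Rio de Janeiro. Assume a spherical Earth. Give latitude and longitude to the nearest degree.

Convert each endpoint to a unit vector on the sphere (x = cos φ cos λ, y = cos φ sin λ, z = sin φ).
The central angle between the endpoints is δ = arccos(p₁·p₂) ≈ 0.946 rad (54.2°).
Interpolate at f = 3/5 with slerp weights a = sin((1−f)δ)/sin δ ≈ 0.456, b = sin(fδ)/sin δ ≈ 0.663.
p = a·p₁ + b·p₂ ≈ (0.963, -0.248, -0.102); φ = arcsin(p_z) ≈ -5.87°, λ = atan2(p_y, p_x) ≈ -14.45°.

≈ lat -6°, lon -14°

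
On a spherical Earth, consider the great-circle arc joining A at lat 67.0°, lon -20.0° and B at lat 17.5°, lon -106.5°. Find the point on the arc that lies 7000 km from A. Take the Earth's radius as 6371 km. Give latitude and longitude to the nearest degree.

The haversine formula gives a central angle δ ≈ 1.267 rad (72.6°) between the endpoints. The total great-circle distance is δ·R ≈ 1.267 × 6371 ≈ 8069 km, so the target fraction is f = 7000/8069 ≈ 0.867.
Interpolate at f ≈ 0.867 with slerp weights a = sin((1−f)δ)/sin δ ≈ 0.175, b = sin(fδ)/sin δ ≈ 0.933.
p = a·p₁ + b·p₂ ≈ (-0.189, -0.877, 0.442); φ = arcsin(p_z) ≈ 26.22°, λ = atan2(p_y, p_x) ≈ -102.13°.

≈ lat 26°, lon -102°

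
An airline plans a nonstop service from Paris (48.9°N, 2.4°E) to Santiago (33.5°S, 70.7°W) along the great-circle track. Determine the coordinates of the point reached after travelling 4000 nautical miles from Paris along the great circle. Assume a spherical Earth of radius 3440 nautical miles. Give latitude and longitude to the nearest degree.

≈ (2°S, 47°W)

The haversine formula gives a central angle δ ≈ 1.830 rad (104.9°) between the endpoints. The total great-circle distance is δ·R ≈ 1.830 × 3440 ≈ 6296 nmi, so the target fraction is f = 4000/6296 ≈ 0.635.
Interpolate at f ≈ 0.635 with slerp weights a = sin((1−f)δ)/sin δ ≈ 0.640, b = sin(fδ)/sin δ ≈ 0.950.
p = a·p₁ + b·p₂ ≈ (0.682, -0.730, -0.042); φ = arcsin(p_z) ≈ -2.38°, λ = atan2(p_y, p_x) ≈ -46.92°.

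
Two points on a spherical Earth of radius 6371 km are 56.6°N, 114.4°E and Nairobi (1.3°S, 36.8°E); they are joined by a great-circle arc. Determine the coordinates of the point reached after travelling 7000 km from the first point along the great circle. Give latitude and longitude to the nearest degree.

From cos δ = sin φ₁ sin φ₂ + cos φ₁ cos φ₂ cos Δλ, the central angle is δ ≈ 1.471 rad (84.3°). The total great-circle distance is δ·R ≈ 1.471 × 6371 ≈ 9374 km, so the target fraction is f = 7000/9374 ≈ 0.747.
Interpolate at f ≈ 0.747 with slerp weights a = sin((1−f)δ)/sin δ ≈ 0.366, b = sin(fδ)/sin δ ≈ 0.895.
p = a·p₁ + b·p₂ ≈ (0.633, 0.719, 0.285); φ = arcsin(p_z) ≈ 16.57°, λ = atan2(p_y, p_x) ≈ 48.64°.

≈ 17°N, 49°E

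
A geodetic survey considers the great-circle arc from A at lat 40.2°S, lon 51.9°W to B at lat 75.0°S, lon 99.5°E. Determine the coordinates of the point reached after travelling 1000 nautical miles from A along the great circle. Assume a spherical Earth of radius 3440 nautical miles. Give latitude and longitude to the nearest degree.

Write both endpoints as unit vectors p₁, p₂ with components (cos φ cos λ, cos φ sin λ, sin φ).
The central angle between the endpoints is δ = arccos(p₁·p₂) ≈ 1.104 rad (63.3°). The total great-circle distance is δ·R ≈ 1.104 × 3440 ≈ 3798 nmi, so the target fraction is f = 1000/3798 ≈ 0.263.
Interpolate at f ≈ 0.263 with slerp weights a = sin((1−f)δ)/sin δ ≈ 0.814, b = sin(fδ)/sin δ ≈ 0.321.
p = a·p₁ + b·p₂ ≈ (0.370, -0.407, -0.835); φ = arcsin(p_z) ≈ -56.63°, λ = atan2(p_y, p_x) ≈ -47.75°.

≈ lat 57°S, lon 48°W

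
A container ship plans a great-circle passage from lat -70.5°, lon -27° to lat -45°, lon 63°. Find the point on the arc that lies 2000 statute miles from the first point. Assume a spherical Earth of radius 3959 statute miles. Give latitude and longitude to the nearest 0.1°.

From cos δ = sin φ₁ sin φ₂ + cos φ₁ cos φ₂ cos Δλ, the central angle is δ ≈ 0.841 rad (48.2°). The total great-circle distance is δ·R ≈ 0.841 × 3959 ≈ 3330 mi, so the target fraction is f = 2000/3330 ≈ 0.601.
Interpolate at f ≈ 0.601 with slerp weights a = sin((1−f)δ)/sin δ ≈ 0.442, b = sin(fδ)/sin δ ≈ 0.649.
p = a·p₁ + b·p₂ ≈ (0.340, 0.342, -0.876); φ = arcsin(p_z) ≈ -61.17°, λ = atan2(p_y, p_x) ≈ 45.17°.

≈ lat -61.2°, lon 45.2°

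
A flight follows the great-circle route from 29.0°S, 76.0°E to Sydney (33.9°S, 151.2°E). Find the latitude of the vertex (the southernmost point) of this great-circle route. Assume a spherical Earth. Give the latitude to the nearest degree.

≈ 38°S

The great circle lies in the plane with unit normal n̂ = (p₁ × p₂)/|p₁ × p₂|.
Here n̂_z ≈ +0.789; the vertex latitude is φ_max = arccos|n̂_z| ≈ 37.9°.
Check via Clairaut: cos φ_max = |cos φ₁| · sin C = cos(29.0°)·sin(115.6°) ≈ 0.789, again giving ≈ 37.9°.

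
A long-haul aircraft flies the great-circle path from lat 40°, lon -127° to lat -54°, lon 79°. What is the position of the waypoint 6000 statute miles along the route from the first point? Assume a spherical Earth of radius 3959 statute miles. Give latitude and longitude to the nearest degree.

From cos δ = sin φ₁ sin φ₂ + cos φ₁ cos φ₂ cos Δλ, the central angle is δ ≈ 2.751 rad (157.6°). The total great-circle distance is δ·R ≈ 2.751 × 3959 ≈ 10892 mi, so the target fraction is f = 6000/10892 ≈ 0.551.
Interpolate at f ≈ 0.551 with slerp weights a = sin((1−f)δ)/sin δ ≈ 2.481, b = sin(fδ)/sin δ ≈ 2.623.
p = a·p₁ + b·p₂ ≈ (-0.850, -0.004, -0.527); φ = arcsin(p_z) ≈ -31.83°, λ = atan2(p_y, p_x) ≈ -179.71°.

≈ lat -32°, lon 180°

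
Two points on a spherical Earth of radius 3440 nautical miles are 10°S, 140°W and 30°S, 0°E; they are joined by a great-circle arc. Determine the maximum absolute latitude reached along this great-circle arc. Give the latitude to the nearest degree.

≈ 48°S

The great circle lies in the plane with unit normal n̂ = (p₁ × p₂)/|p₁ × p₂|.
Here n̂_z ≈ +0.665; the vertex latitude is φ_max = arccos|n̂_z| ≈ 48.3°.
Check via Clairaut: cos φ_max = |cos φ₁| · sin C = cos(10.0°)·sin(137.5°) ≈ 0.665, again giving ≈ 48.3°.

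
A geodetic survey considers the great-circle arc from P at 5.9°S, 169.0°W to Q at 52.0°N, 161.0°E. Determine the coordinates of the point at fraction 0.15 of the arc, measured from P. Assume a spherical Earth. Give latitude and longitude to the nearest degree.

Convert each endpoint to a unit vector on the sphere (x = cos φ cos λ, y = cos φ sin λ, z = sin φ).
The central angle between the endpoints is δ = arccos(p₁·p₂) ≈ 1.105 rad (63.3°).
Interpolate at f = 0.15 with slerp weights a = sin((1−f)δ)/sin δ ≈ 0.903, b = sin(fδ)/sin δ ≈ 0.185.
p = a·p₁ + b·p₂ ≈ (-0.990, -0.134, 0.053); φ = arcsin(p_z) ≈ 3.02°, λ = atan2(p_y, p_x) ≈ -172.26°.

≈ 3°N, 172°W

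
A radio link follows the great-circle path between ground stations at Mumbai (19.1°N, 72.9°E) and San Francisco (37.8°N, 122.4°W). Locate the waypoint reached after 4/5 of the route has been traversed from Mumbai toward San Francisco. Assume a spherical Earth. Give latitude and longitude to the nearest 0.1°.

Convert each endpoint to a unit vector on the sphere (x = cos φ cos λ, y = cos φ sin λ, z = sin φ).
The central angle between the endpoints is δ = arccos(p₁·p₂) ≈ 2.117 rad (121.3°).
Interpolate at f = 4/5 with slerp weights a = sin((1−f)δ)/sin δ ≈ 0.481, b = sin(fδ)/sin δ ≈ 1.162.
p = a·p₁ + b·p₂ ≈ (-0.358, -0.341, 0.869); φ = arcsin(p_z) ≈ 60.38°, λ = atan2(p_y, p_x) ≈ -136.44°.

≈ 60.4°N, 136.4°W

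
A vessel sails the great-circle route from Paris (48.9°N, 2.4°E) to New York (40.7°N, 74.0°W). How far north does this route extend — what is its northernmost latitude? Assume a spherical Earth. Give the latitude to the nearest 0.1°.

≈ 52.4°N

The great circle lies in the plane with unit normal n̂ = (p₁ × p₂)/|p₁ × p₂|.
Here n̂_z ≈ -0.610; the vertex latitude is φ_max = arccos|n̂_z| ≈ 52.4°.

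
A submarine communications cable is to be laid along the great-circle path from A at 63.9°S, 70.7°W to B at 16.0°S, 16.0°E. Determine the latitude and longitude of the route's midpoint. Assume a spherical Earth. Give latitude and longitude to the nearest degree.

≈ 47°S, 8°W

Convert each endpoint to a unit vector on the sphere (x = cos φ cos λ, y = cos φ sin λ, z = sin φ).
The central angle between the endpoints is δ = arccos(p₁·p₂) ≈ 1.295 rad (74.2°).
Interpolate at f = 1/2 with slerp weights a = sin((1−f)δ)/sin δ ≈ 0.627, b = sin(fδ)/sin δ ≈ 0.627.
p = a·p₁ + b·p₂ ≈ (0.671, -0.094, -0.736); φ = arcsin(p_z) ≈ -47.38°, λ = atan2(p_y, p_x) ≈ -8.00°.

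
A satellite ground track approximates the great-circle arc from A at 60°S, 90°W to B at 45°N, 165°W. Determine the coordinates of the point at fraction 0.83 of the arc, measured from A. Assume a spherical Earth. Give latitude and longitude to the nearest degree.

≈ 27°N, 152°W

From cos δ = sin φ₁ sin φ₂ + cos φ₁ cos φ₂ cos Δλ, the central angle is δ ≈ 2.119 rad (121.4°).
Interpolate at f = 0.83 with slerp weights a = sin((1−f)δ)/sin δ ≈ 0.413, b = sin(fδ)/sin δ ≈ 1.151.
p = a·p₁ + b·p₂ ≈ (-0.786, -0.417, 0.456); φ = arcsin(p_z) ≈ 27.15°, λ = atan2(p_y, p_x) ≈ -152.05°.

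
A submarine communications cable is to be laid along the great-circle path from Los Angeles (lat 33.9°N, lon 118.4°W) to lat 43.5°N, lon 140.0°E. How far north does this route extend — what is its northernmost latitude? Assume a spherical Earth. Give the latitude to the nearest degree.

The great circle lies in the plane with unit normal n̂ = (p₁ × p₂)/|p₁ × p₂|.
Here n̂_z ≈ -0.611; the vertex latitude is φ_max = arccos|n̂_z| ≈ 52.3°.

≈ 52°N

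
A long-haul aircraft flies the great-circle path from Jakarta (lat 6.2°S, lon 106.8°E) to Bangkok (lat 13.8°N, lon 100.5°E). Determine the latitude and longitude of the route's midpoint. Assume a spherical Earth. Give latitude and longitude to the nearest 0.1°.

Write both endpoints as unit vectors p₁, p₂ with components (cos φ cos λ, cos φ sin λ, sin φ).
The central angle between the endpoints is δ = arccos(p₁·p₂) ≈ 0.366 rad (21.0°).
Interpolate at f = 1/2 with slerp weights a = sin((1−f)δ)/sin δ ≈ 0.508, b = sin(fδ)/sin δ ≈ 0.508.
p = a·p₁ + b·p₂ ≈ (-0.236, 0.969, 0.066); φ = arcsin(p_z) ≈ 3.81°, λ = atan2(p_y, p_x) ≈ 103.69°.

≈ lat 3.8°N, lon 103.7°E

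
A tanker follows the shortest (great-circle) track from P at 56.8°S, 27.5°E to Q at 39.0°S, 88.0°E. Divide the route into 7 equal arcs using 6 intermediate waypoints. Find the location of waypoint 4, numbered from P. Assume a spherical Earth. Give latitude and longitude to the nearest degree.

Write both endpoints as unit vectors p₁, p₂ with components (cos φ cos λ, cos φ sin λ, sin φ).
The central angle between the endpoints is δ = arccos(p₁·p₂) ≈ 0.743 rad (42.6°).
Interpolate at f = 4/7 with slerp weights a = sin((1−f)δ)/sin δ ≈ 0.463, b = sin(fδ)/sin δ ≈ 0.609.
p = a·p₁ + b·p₂ ≈ (0.241, 0.590, -0.771); φ = arcsin(p_z) ≈ -50.40°, λ = atan2(p_y, p_x) ≈ 67.75°.

≈ 50°S, 68°E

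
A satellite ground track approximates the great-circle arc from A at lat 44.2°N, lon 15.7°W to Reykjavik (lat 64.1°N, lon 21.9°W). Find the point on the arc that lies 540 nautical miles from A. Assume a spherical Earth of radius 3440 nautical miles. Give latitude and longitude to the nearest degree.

Write both endpoints as unit vectors p₁, p₂ with components (cos φ cos λ, cos φ sin λ, sin φ).
The central angle between the endpoints is δ = arccos(p₁·p₂) ≈ 0.353 rad (20.2°). The total great-circle distance is δ·R ≈ 0.353 × 3440 ≈ 1213 nmi, so the target fraction is f = 540/1213 ≈ 0.445.
Interpolate at f ≈ 0.445 with slerp weights a = sin((1−f)δ)/sin δ ≈ 0.563, b = sin(fδ)/sin δ ≈ 0.453.
p = a·p₁ + b·p₂ ≈ (0.572, -0.183, 0.800); φ = arcsin(p_z) ≈ 53.09°, λ = atan2(p_y, p_x) ≈ -17.74°.

≈ lat 53°N, lon 18°W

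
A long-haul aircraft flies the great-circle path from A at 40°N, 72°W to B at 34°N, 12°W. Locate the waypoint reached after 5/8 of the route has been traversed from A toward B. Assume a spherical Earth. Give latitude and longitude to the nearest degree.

Convert each endpoint to a unit vector on the sphere (x = cos φ cos λ, y = cos φ sin λ, z = sin φ).
The central angle between the endpoints is δ = arccos(p₁·p₂) ≈ 0.827 rad (47.4°).
Interpolate at f = 5/8 with slerp weights a = sin((1−f)δ)/sin δ ≈ 0.415, b = sin(fδ)/sin δ ≈ 0.672.
p = a·p₁ + b·p₂ ≈ (0.643, -0.418, 0.642); φ = arcsin(p_z) ≈ 39.95°, λ = atan2(p_y, p_x) ≈ -33.03°.

≈ 40°N, 33°W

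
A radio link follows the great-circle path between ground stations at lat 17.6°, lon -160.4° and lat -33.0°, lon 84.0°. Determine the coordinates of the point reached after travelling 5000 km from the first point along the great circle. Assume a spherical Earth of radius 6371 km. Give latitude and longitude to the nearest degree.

≈ lat -6°, lon 161°

Convert each endpoint to a unit vector on the sphere (x = cos φ cos λ, y = cos φ sin λ, z = sin φ).
The central angle between the endpoints is δ = arccos(p₁·p₂) ≈ 2.106 rad (120.7°). The total great-circle distance is δ·R ≈ 2.106 × 6371 ≈ 13418 km, so the target fraction is f = 5000/13418 ≈ 0.373.
Interpolate at f ≈ 0.373 with slerp weights a = sin((1−f)δ)/sin δ ≈ 1.127, b = sin(fδ)/sin δ ≈ 0.822.
p = a·p₁ + b·p₂ ≈ (-0.940, 0.325, -0.107); φ = arcsin(p_z) ≈ -6.13°, λ = atan2(p_y, p_x) ≈ 160.92°.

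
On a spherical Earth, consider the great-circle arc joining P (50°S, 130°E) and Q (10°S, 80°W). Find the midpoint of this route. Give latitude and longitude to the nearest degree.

The haversine formula gives a central angle δ ≈ 1.999 rad (114.5°) between the endpoints.
Interpolate at f = 1/2 with slerp weights a = sin((1−f)δ)/sin δ ≈ 0.925, b = sin(fδ)/sin δ ≈ 0.925.
p = a·p₁ + b·p₂ ≈ (-0.224, -0.441, -0.869); φ = arcsin(p_z) ≈ -60.33°, λ = atan2(p_y, p_x) ≈ -116.89°.

≈ (60°S, 117°W)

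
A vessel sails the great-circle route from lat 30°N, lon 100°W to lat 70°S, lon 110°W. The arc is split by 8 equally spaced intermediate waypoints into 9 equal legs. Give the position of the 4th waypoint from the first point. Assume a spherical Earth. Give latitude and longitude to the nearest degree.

≈ lat 14°S, lon 103°W

Convert each endpoint to a unit vector on the sphere (x = cos φ cos λ, y = cos φ sin λ, z = sin φ).
The central angle between the endpoints is δ = arccos(p₁·p₂) ≈ 1.750 rad (100.3°).
Interpolate at f = 4/9 with slerp weights a = sin((1−f)δ)/sin δ ≈ 0.840, b = sin(fδ)/sin δ ≈ 0.713.
p = a·p₁ + b·p₂ ≈ (-0.210, -0.945, -0.250); φ = arcsin(p_z) ≈ -14.50°, λ = atan2(p_y, p_x) ≈ -102.51°.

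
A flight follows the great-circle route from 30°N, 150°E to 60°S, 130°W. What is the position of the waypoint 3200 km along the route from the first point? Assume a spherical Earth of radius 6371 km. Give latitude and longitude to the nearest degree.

Convert each endpoint to a unit vector on the sphere (x = cos φ cos λ, y = cos φ sin λ, z = sin φ).
The central angle between the endpoints is δ = arccos(p₁·p₂) ≈ 1.937 rad (111.0°). The total great-circle distance is δ·R ≈ 1.937 × 6371 ≈ 12339 km, so the target fraction is f = 3200/12339 ≈ 0.259.
Interpolate at f ≈ 0.259 with slerp weights a = sin((1−f)δ)/sin δ ≈ 1.061, b = sin(fδ)/sin δ ≈ 0.516.
p = a·p₁ + b·p₂ ≈ (-0.961, 0.262, 0.084); φ = arcsin(p_z) ≈ 4.82°, λ = atan2(p_y, p_x) ≈ 164.76°.

≈ 5°N, 165°E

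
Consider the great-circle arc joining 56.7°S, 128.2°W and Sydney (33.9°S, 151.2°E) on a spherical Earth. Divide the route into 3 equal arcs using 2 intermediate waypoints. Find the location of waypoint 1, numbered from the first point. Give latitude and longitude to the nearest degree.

Convert each endpoint to a unit vector on the sphere (x = cos φ cos λ, y = cos φ sin λ, z = sin φ).
The central angle between the endpoints is δ = arccos(p₁·p₂) ≈ 1.000 rad (57.3°).
Interpolate at f = 1/3 with slerp weights a = sin((1−f)δ)/sin δ ≈ 0.735, b = sin(fδ)/sin δ ≈ 0.389.
p = a·p₁ + b·p₂ ≈ (-0.532, -0.162, -0.831); φ = arcsin(p_z) ≈ -56.20°, λ = atan2(p_y, p_x) ≈ -163.11°.

≈ 56°S, 163°W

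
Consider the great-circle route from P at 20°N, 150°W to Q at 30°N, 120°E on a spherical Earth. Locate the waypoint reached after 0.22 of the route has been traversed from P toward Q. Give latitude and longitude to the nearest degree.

Convert each endpoint to a unit vector on the sphere (x = cos φ cos λ, y = cos φ sin λ, z = sin φ).
The central angle between the endpoints is δ = arccos(p₁·p₂) ≈ 1.399 rad (80.2°).
Interpolate at f = 0.22 with slerp weights a = sin((1−f)δ)/sin δ ≈ 0.900, b = sin(fδ)/sin δ ≈ 0.307.
p = a·p₁ + b·p₂ ≈ (-0.866, -0.192, 0.462); φ = arcsin(p_z) ≈ 27.50°, λ = atan2(p_y, p_x) ≈ -167.47°.

≈ 27°N, 167°W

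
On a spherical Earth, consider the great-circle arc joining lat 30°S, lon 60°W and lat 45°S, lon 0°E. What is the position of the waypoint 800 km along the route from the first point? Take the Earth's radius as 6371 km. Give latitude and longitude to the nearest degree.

From cos δ = sin φ₁ sin φ₂ + cos φ₁ cos φ₂ cos Δλ, the central angle is δ ≈ 0.850 rad (48.7°). The total great-circle distance is δ·R ≈ 0.850 × 6371 ≈ 5417 km, so the target fraction is f = 800/5417 ≈ 0.148.
Interpolate at f ≈ 0.148 with slerp weights a = sin((1−f)δ)/sin δ ≈ 0.882, b = sin(fδ)/sin δ ≈ 0.167.
p = a·p₁ + b·p₂ ≈ (0.500, -0.662, -0.559); φ = arcsin(p_z) ≈ -33.98°, λ = atan2(p_y, p_x) ≈ -52.93°.

≈ lat 34°S, lon 53°W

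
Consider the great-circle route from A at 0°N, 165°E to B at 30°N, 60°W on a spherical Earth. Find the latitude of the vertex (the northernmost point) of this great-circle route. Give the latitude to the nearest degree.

The great circle lies in the plane with unit normal n̂ = (p₁ × p₂)/|p₁ × p₂|.
Here n̂_z ≈ +0.775; the vertex latitude is φ_max = arccos|n̂_z| ≈ 39.2°.
Check via Clairaut: cos φ_max = |cos φ₁| · sin C = cos(0.0°)·sin(50.8°) ≈ 0.775, again giving ≈ 39.2°.

≈ 39°N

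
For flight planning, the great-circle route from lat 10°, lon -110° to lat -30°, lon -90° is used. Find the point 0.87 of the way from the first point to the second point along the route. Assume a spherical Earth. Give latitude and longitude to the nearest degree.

Convert each endpoint to a unit vector on the sphere (x = cos φ cos λ, y = cos φ sin λ, z = sin φ).
The central angle between the endpoints is δ = arccos(p₁·p₂) ≈ 0.775 rad (44.4°).
Interpolate at f = 0.87 with slerp weights a = sin((1−f)δ)/sin δ ≈ 0.144, b = sin(fδ)/sin δ ≈ 0.892.
p = a·p₁ + b·p₂ ≈ (-0.048, -0.906, -0.421); φ = arcsin(p_z) ≈ -24.91°, λ = atan2(p_y, p_x) ≈ -93.06°.

≈ lat -25°, lon -93°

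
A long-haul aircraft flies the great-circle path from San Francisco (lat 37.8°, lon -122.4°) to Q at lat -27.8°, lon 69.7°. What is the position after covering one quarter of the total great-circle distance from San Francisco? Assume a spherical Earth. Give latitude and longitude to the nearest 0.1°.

≈ lat 53.4°, lon -179.3°

Convert each endpoint to a unit vector on the sphere (x = cos φ cos λ, y = cos φ sin λ, z = sin φ).
The central angle between the endpoints is δ = arccos(p₁·p₂) ≈ 2.893 rad (165.8°).
Interpolate at f = 1/4 with slerp weights a = sin((1−f)δ)/sin δ ≈ 3.358, b = sin(fδ)/sin δ ≈ 2.691.
p = a·p₁ + b·p₂ ≈ (-0.596, -0.008, 0.803); φ = arcsin(p_z) ≈ 53.42°, λ = atan2(p_y, p_x) ≈ -179.25°.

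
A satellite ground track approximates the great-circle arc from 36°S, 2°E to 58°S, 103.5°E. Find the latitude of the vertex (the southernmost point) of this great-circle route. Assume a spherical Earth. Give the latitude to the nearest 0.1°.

The great circle lies in the plane with unit normal n̂ = (p₁ × p₂)/|p₁ × p₂|.
Here n̂_z ≈ +0.461; the vertex latitude is φ_max = arccos|n̂_z| ≈ 62.5°.

≈ 62.5°S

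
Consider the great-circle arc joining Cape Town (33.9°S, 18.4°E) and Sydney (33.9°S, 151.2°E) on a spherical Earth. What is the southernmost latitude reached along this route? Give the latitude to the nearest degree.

The great circle lies in the plane with unit normal n̂ = (p₁ × p₂)/|p₁ × p₂|.
Here n̂_z ≈ +0.512; the vertex latitude is φ_max = arccos|n̂_z| ≈ 59.2°.
Check via Clairaut: cos φ_max = |cos φ₁| · sin C = cos(33.9°)·sin(141.9°) ≈ 0.512, again giving ≈ 59.2°.

≈ 59°S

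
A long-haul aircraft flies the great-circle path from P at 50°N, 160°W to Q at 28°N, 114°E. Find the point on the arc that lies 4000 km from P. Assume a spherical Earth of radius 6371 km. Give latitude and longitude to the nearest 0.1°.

From cos δ = sin φ₁ sin φ₂ + cos φ₁ cos φ₂ cos Δλ, the central angle is δ ≈ 1.160 rad (66.5°). The total great-circle distance is δ·R ≈ 1.160 × 6371 ≈ 7391 km, so the target fraction is f = 4000/7391 ≈ 0.541.
Interpolate at f ≈ 0.541 with slerp weights a = sin((1−f)δ)/sin δ ≈ 0.554, b = sin(fδ)/sin δ ≈ 0.641.
p = a·p₁ + b·p₂ ≈ (-0.564, 0.395, 0.725); φ = arcsin(p_z) ≈ 46.45°, λ = atan2(p_y, p_x) ≈ 145.01°.

≈ 46.5°N, 145.0°E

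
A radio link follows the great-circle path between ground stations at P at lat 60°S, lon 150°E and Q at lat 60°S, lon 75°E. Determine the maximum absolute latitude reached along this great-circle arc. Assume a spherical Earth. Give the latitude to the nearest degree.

The great circle lies in the plane with unit normal n̂ = (p₁ × p₂)/|p₁ × p₂|.
Here n̂_z ≈ -0.416; the vertex latitude is φ_max = arccos|n̂_z| ≈ 65.4°.

≈ 65°S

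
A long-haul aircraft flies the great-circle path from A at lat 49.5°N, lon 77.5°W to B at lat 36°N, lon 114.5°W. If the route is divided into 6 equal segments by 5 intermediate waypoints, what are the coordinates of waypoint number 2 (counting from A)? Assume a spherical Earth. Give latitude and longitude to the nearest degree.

Write both endpoints as unit vectors p₁, p₂ with components (cos φ cos λ, cos φ sin λ, sin φ).
The central angle between the endpoints is δ = arccos(p₁·p₂) ≈ 0.523 rad (29.9°).
Interpolate at f = 2/6 with slerp weights a = sin((1−f)δ)/sin δ ≈ 0.684, b = sin(fδ)/sin δ ≈ 0.347.
p = a·p₁ + b·p₂ ≈ (-0.020, -0.689, 0.724); φ = arcsin(p_z) ≈ 46.40°, λ = atan2(p_y, p_x) ≈ -91.69°.

≈ lat 46°N, lon 92°W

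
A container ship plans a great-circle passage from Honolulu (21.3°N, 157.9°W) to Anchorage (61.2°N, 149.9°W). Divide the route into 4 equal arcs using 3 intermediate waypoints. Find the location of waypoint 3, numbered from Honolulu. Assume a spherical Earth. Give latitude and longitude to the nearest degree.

≈ 51°N, 153°W

Convert each endpoint to a unit vector on the sphere (x = cos φ cos λ, y = cos φ sin λ, z = sin φ).
The central angle between the endpoints is δ = arccos(p₁·p₂) ≈ 0.703 rad (40.3°).
Interpolate at f = 3/4 with slerp weights a = sin((1−f)δ)/sin δ ≈ 0.270, b = sin(fδ)/sin δ ≈ 0.778.
p = a·p₁ + b·p₂ ≈ (-0.558, -0.283, 0.780); φ = arcsin(p_z) ≈ 51.28°, λ = atan2(p_y, p_x) ≈ -153.11°.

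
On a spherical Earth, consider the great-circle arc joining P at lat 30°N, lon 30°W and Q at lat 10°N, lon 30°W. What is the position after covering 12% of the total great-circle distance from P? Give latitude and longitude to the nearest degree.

≈ lat 28°N, lon 30°W

Convert each endpoint to a unit vector on the sphere (x = cos φ cos λ, y = cos φ sin λ, z = sin φ).
The central angle between the endpoints is δ = arccos(p₁·p₂) ≈ 0.349 rad (20.0°).
Interpolate at f = 0.12 with slerp weights a = sin((1−f)δ)/sin δ ≈ 0.884, b = sin(fδ)/sin δ ≈ 0.122.
p = a·p₁ + b·p₂ ≈ (0.767, -0.443, 0.463); φ = arcsin(p_z) ≈ 27.60°, λ = atan2(p_y, p_x) ≈ -30.00°.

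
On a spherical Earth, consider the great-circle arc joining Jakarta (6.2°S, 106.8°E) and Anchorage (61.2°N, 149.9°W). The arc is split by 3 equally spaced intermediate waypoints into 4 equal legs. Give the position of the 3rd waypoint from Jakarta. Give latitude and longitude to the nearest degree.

The haversine formula gives a central angle δ ≈ 1.777 rad (101.8°) between the endpoints.
Interpolate at f = 3/4 with slerp weights a = sin((1−f)δ)/sin δ ≈ 0.439, b = sin(fδ)/sin δ ≈ 0.993.
p = a·p₁ + b·p₂ ≈ (-0.540, 0.178, 0.823); φ = arcsin(p_z) ≈ 55.35°, λ = atan2(p_y, p_x) ≈ 161.75°.

≈ (55°N, 162°E)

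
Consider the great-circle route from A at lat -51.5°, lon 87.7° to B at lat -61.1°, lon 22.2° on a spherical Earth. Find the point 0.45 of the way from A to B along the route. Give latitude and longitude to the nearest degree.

From cos δ = sin φ₁ sin φ₂ + cos φ₁ cos φ₂ cos Δλ, the central angle is δ ≈ 0.627 rad (35.9°).
Interpolate at f = 0.45 with slerp weights a = sin((1−f)δ)/sin δ ≈ 0.576, b = sin(fδ)/sin δ ≈ 0.475.
p = a·p₁ + b·p₂ ≈ (0.227, 0.445, -0.866); φ = arcsin(p_z) ≈ -60.04°, λ = atan2(p_y, p_x) ≈ 63.00°.

≈ lat -60°, lon 63°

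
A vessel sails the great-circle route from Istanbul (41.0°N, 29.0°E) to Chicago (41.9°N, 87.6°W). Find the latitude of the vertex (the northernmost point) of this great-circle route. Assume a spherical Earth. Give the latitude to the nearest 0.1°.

≈ 59.3°N

The great circle lies in the plane with unit normal n̂ = (p₁ × p₂)/|p₁ × p₂|.
Here n̂_z ≈ -0.511; the vertex latitude is φ_max = arccos|n̂_z| ≈ 59.3°.
Check via Clairaut: cos φ_max = |cos φ₁| · sin C = cos(41.0°)·sin(42.6°) ≈ 0.511, again giving ≈ 59.3°.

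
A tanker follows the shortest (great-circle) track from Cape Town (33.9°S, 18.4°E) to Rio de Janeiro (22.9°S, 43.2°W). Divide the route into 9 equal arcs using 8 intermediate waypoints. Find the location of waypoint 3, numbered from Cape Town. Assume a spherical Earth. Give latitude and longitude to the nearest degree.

≈ (34°S, 4°W)

The haversine formula gives a central angle δ ≈ 0.951 rad (54.5°) between the endpoints.
Interpolate at f = 3/9 with slerp weights a = sin((1−f)δ)/sin δ ≈ 0.728, b = sin(fδ)/sin δ ≈ 0.383.
p = a·p₁ + b·p₂ ≈ (0.830, -0.051, -0.555); φ = arcsin(p_z) ≈ -33.71°, λ = atan2(p_y, p_x) ≈ -3.50°.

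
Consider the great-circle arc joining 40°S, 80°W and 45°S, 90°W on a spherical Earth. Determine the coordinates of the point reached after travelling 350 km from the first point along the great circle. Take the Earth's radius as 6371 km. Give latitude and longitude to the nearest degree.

The haversine formula gives a central angle δ ≈ 0.155 rad (8.9°) between the endpoints. The total great-circle distance is δ·R ≈ 0.155 × 6371 ≈ 989 km, so the target fraction is f = 350/989 ≈ 0.354.
Interpolate at f ≈ 0.354 with slerp weights a = sin((1−f)δ)/sin δ ≈ 0.648, b = sin(fδ)/sin δ ≈ 0.355.
p = a·p₁ + b·p₂ ≈ (0.086, -0.740, -0.667); φ = arcsin(p_z) ≈ -41.87°, λ = atan2(p_y, p_x) ≈ -83.36°.

≈ 42°S, 83°W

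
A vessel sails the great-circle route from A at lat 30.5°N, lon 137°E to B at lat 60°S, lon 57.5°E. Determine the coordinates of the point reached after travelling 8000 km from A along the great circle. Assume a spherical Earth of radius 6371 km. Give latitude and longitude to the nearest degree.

≈ lat 33°S, lon 100°E

From cos δ = sin φ₁ sin φ₂ + cos φ₁ cos φ₂ cos Δλ, the central angle is δ ≈ 1.940 rad (111.2°). The total great-circle distance is δ·R ≈ 1.940 × 6371 ≈ 12361 km, so the target fraction is f = 8000/12361 ≈ 0.647.
Interpolate at f ≈ 0.647 with slerp weights a = sin((1−f)δ)/sin δ ≈ 0.678, b = sin(fδ)/sin δ ≈ 1.020.
p = a·p₁ + b·p₂ ≈ (-0.153, 0.828, -0.539); φ = arcsin(p_z) ≈ -32.60°, λ = atan2(p_y, p_x) ≈ 100.49°.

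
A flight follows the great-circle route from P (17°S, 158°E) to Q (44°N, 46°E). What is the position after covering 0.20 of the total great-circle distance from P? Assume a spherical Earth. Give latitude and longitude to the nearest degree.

≈ (1°S, 141°E)

Write both endpoints as unit vectors p₁, p₂ with components (cos φ cos λ, cos φ sin λ, sin φ).
The central angle between the endpoints is δ = arccos(p₁·p₂) ≈ 2.050 rad (117.4°).
Interpolate at f = 0.20 with slerp weights a = sin((1−f)δ)/sin δ ≈ 1.124, b = sin(fδ)/sin δ ≈ 0.449.
p = a·p₁ + b·p₂ ≈ (-0.772, 0.635, -0.017); φ = arcsin(p_z) ≈ -0.96°, λ = atan2(p_y, p_x) ≈ 140.57°.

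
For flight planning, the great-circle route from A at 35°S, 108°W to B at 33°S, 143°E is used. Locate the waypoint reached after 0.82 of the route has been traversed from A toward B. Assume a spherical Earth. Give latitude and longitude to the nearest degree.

≈ 42°S, 159°E

Write both endpoints as unit vectors p₁, p₂ with components (cos φ cos λ, cos φ sin λ, sin φ).
The central angle between the endpoints is δ = arccos(p₁·p₂) ≈ 1.482 rad (84.9°).
Interpolate at f = 0.82 with slerp weights a = sin((1−f)δ)/sin δ ≈ 0.265, b = sin(fδ)/sin δ ≈ 0.941.
p = a·p₁ + b·p₂ ≈ (-0.697, 0.269, -0.664); φ = arcsin(p_z) ≈ -41.63°, λ = atan2(p_y, p_x) ≈ 158.92°.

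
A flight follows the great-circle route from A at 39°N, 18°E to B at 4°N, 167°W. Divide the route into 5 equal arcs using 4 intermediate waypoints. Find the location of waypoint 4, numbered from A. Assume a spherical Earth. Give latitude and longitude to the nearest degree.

Write both endpoints as unit vectors p₁, p₂ with components (cos φ cos λ, cos φ sin λ, sin φ).
The central angle between the endpoints is δ = arccos(p₁·p₂) ≈ 2.387 rad (136.8°).
Interpolate at f = 4/5 with slerp weights a = sin((1−f)δ)/sin δ ≈ 0.671, b = sin(fδ)/sin δ ≈ 1.377.
p = a·p₁ + b·p₂ ≈ (-0.842, -0.148, 0.518); φ = arcsin(p_z) ≈ 31.20°, λ = atan2(p_y, p_x) ≈ -170.04°.

≈ 31°N, 170°W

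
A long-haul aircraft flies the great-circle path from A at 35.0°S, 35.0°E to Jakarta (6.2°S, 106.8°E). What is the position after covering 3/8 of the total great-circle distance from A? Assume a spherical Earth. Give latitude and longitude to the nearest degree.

≈ 28°S, 66°E

From cos δ = sin φ₁ sin φ₂ + cos φ₁ cos φ₂ cos Δλ, the central angle is δ ≈ 1.249 rad (71.6°).
Interpolate at f = 3/8 with slerp weights a = sin((1−f)δ)/sin δ ≈ 0.742, b = sin(fδ)/sin δ ≈ 0.476.
p = a·p₁ + b·p₂ ≈ (0.361, 0.801, -0.477); φ = arcsin(p_z) ≈ -28.48°, λ = atan2(p_y, p_x) ≈ 65.75°.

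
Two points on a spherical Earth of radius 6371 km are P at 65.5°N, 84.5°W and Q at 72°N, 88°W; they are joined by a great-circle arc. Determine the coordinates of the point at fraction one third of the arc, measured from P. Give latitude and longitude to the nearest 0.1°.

≈ 67.7°N, 85.5°W

Convert each endpoint to a unit vector on the sphere (x = cos φ cos λ, y = cos φ sin λ, z = sin φ).
The central angle between the endpoints is δ = arccos(p₁·p₂) ≈ 0.116 rad (6.6°).
Interpolate at f = 1/3 with slerp weights a = sin((1−f)δ)/sin δ ≈ 0.667, b = sin(fδ)/sin δ ≈ 0.334.
p = a·p₁ + b·p₂ ≈ (0.030, -0.379, 0.925); φ = arcsin(p_z) ≈ 67.67°, λ = atan2(p_y, p_x) ≈ -85.45°.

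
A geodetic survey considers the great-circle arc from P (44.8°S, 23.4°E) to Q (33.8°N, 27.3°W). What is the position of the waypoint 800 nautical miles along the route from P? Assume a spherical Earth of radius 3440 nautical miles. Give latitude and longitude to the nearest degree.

≈ (34°S, 13°E)

Write both endpoints as unit vectors p₁, p₂ with components (cos φ cos λ, cos φ sin λ, sin φ).
The central angle between the endpoints is δ = arccos(p₁·p₂) ≈ 1.589 rad (91.1°). The total great-circle distance is δ·R ≈ 1.589 × 3440 ≈ 5467 nmi, so the target fraction is f = 800/5467 ≈ 0.146.
Interpolate at f ≈ 0.146 with slerp weights a = sin((1−f)δ)/sin δ ≈ 0.977, b = sin(fδ)/sin δ ≈ 0.231.
p = a·p₁ + b·p₂ ≈ (0.807, 0.188, -0.560); φ = arcsin(p_z) ≈ -34.09°, λ = atan2(p_y, p_x) ≈ 13.09°.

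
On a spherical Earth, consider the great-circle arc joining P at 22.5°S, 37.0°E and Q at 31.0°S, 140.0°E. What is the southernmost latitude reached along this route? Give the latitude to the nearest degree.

The great circle lies in the plane with unit normal n̂ = (p₁ × p₂)/|p₁ × p₂|.
Here n̂_z ≈ +0.772; the vertex latitude is φ_max = arccos|n̂_z| ≈ 39.5°.

≈ 39°S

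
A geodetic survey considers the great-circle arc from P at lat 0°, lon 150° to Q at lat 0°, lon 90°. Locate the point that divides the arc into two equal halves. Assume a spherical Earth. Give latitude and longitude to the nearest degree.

Convert each endpoint to a unit vector on the sphere (x = cos φ cos λ, y = cos φ sin λ, z = sin φ).
The central angle between the endpoints is δ = arccos(p₁·p₂) ≈ 1.047 rad (60.0°).
Interpolate at f = 1/2 with slerp weights a = sin((1−f)δ)/sin δ ≈ 0.577, b = sin(fδ)/sin δ ≈ 0.577.
p = a·p₁ + b·p₂ ≈ (-0.500, 0.866, 0.000); φ = arcsin(p_z) ≈ 0.00°, λ = atan2(p_y, p_x) ≈ 120.00°.

≈ lat 0°, lon 120°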